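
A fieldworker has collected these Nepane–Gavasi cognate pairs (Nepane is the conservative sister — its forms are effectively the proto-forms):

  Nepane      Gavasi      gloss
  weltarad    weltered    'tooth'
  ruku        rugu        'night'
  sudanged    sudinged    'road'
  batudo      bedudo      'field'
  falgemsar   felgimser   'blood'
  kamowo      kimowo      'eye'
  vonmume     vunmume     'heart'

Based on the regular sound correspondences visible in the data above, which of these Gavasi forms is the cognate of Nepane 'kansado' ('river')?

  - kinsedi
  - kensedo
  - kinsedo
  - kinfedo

sudanged ~ sudinged — Nepane a corresponds to Gavasi i after a consonant, before a nasal.
weltarad ~ weltered, batudo ~ bedudo — Nepane a corresponds to Gavasi e after a consonant, before a consonant other than r, m, n, p, b, f, v.
Applying these to Nepane 'kansado':
  kansado → kinsado   (a→i after a consonant, before a nasal)
  kinsado → kinsedo   (a→e after a consonant, before a consonant other than r, m, n, p, b, f, v)
So the Gavasi cognate is 'kinsedo'.

kinsedo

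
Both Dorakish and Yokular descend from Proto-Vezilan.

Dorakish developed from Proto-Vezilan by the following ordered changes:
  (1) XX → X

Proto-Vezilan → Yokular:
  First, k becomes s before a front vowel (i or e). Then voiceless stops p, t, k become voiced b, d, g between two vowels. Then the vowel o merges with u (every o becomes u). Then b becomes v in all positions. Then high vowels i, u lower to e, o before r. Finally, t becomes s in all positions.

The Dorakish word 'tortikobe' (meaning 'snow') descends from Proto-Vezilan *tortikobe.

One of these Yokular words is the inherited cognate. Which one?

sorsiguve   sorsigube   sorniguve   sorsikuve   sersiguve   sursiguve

Yokular: *tortikobe
  tortikobe (rule 1 does not apply)
  tortikobe → tortigobe   [intervocalic voicing]
  tortigobe → turtigube   [vowel merger]
  turtigube → turtiguve   [unconditioned shift]
  turtiguve → tortiguve   [pre-rhotic lowering]
  tortiguve → sorsiguve   [unconditioned shift]
  giving Yokular sorsiguve.
Among the options, 'sorsiguve' alone shows every Yokular change applied in order.

sorsiguve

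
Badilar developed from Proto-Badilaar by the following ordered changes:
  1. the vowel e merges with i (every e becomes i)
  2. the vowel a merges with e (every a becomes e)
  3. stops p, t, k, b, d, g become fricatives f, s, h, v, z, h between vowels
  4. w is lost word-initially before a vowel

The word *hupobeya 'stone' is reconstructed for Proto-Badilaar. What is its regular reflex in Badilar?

hufoviye

Badilar: *hupobeya > hupobiya > hupobiye > hufoviye  (by vowel merger, vowel merger, intervocalic lenition)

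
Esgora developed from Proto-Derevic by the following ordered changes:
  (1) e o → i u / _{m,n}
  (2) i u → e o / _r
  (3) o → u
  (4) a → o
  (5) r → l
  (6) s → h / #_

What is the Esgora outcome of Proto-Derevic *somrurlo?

humlullu

Esgora: *somrurlo > sumrurlo > sumrorlo > sumrurlu > sumlullu > humlullu  (by pre-nasal raising, pre-rhotic lowering, vowel merger, unconditioned shift, debuccalisation)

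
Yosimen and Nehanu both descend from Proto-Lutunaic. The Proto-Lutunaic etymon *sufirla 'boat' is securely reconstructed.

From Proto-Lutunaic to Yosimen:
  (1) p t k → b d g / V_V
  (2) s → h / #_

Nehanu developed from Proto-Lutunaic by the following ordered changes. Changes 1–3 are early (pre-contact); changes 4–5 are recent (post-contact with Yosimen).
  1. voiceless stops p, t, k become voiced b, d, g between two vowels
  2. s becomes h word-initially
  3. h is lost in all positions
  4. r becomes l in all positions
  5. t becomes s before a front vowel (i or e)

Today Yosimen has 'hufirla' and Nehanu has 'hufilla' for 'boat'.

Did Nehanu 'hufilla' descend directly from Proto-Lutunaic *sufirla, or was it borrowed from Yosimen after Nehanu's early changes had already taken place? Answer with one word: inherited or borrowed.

If inherited, *sufirla would pass through all of Nehanu's changes:
Nehanu: *sufirla
  sufirla (rule 1 does not apply)
  sufirla → hufirla   [debuccalisation]
  hufirla → ufirla   [h-loss]
  ufirla → ufilla   [unconditioned shift]
  ufilla (rule 5 does not apply)
  giving Nehanu ufilla.
If borrowed from Yosimen 'hufirla' after the early changes, it would undergo only the recent ones:
  rule 4 (unconditioned shift): hufirla → hufilla
  rule 5 (palatalisation): no change (hufilla)
  ⇒ as a loan: hufilla
Nehanu 'hufilla' matches the loan outcome 'hufilla', not the inherited 'ufilla' — it skipped the early Nehanu changes, so it was borrowed from Yosimen.

borrowed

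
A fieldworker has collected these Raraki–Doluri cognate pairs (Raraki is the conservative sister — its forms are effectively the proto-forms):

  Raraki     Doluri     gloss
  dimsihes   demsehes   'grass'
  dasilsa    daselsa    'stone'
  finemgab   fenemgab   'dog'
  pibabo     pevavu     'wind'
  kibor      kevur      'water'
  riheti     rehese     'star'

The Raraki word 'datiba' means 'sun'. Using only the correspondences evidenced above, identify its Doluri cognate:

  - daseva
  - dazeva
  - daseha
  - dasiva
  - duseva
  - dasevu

riheti ~ rehese — Raraki t corresponds to Doluri s between vowels (before a front vowel).
pibabo ~ pevavu, kibor ~ kevur — Raraki i corresponds to Doluri e after a consonant, before a labial obstruent.
pibabo ~ pevavu — Raraki b corresponds to Doluri v between vowels (before a back vowel).
Applying these to Raraki 'datiba':
  datiba → dasiba   (t→s between vowels (before a front vowel))
  dasiba → daseba   (i→e after a consonant, before a labial obstruent)
  daseba → daseva   (b→v between vowels (before a back vowel))
So the Doluri cognate is 'daseva'.

daseva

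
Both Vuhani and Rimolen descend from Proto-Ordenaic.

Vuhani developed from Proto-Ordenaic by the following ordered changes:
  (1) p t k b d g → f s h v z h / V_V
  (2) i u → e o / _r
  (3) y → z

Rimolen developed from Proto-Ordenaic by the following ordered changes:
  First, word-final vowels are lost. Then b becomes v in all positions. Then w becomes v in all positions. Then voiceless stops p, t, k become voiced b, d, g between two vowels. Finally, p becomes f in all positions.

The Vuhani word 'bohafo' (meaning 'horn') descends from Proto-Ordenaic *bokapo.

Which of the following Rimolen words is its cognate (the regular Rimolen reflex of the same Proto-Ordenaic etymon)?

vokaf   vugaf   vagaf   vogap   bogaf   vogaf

vogaf

Rimolen: start from *bokapo.
  rule 1 (apocope): bokapo → bokap
  rule 2 (unconditioned shift): bokap → vokap
  rule 3: no change — vokap
  rule 4 (intervocalic voicing): vokap → vogap
  rule 5 (unconditioned shift): vogap → vogaf
  ⇒ Rimolen vogaf
Among the options, 'vogaf' alone shows every Rimolen change applied in order.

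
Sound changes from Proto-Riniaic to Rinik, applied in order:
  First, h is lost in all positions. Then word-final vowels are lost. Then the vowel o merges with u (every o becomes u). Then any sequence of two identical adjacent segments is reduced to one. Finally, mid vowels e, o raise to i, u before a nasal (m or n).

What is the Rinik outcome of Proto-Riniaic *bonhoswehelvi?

bunuswelv

Rinik: start from *bonhoswehelvi.
  rule 1 (h-loss): bonhoswehelvi → bonosweelvi
  rule 2 (apocope): bonosweelvi → bonosweelv
  rule 3 (vowel merger): bonosweelv → bunusweelv
  rule 4 (degemination): bunusweelv → bunuswelv
  rule 5: no change — bunuswelv
  ⇒ Rinik bunuswelv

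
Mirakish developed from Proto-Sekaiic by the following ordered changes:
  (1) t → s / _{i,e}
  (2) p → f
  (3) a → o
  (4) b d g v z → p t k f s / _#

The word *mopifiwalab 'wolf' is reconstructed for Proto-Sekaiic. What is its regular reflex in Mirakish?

Mirakish: *mopifiwalab
  mopifiwalab (rule 1 does not apply)
  mopifiwalab → mofifiwalab   [unconditioned shift]
  mofifiwalab → mofifiwolob   [vowel merger]
  mofifiwolob → mofifiwolop   [final devoicing]
  giving Mirakish mofifiwolop.

mofifiwolop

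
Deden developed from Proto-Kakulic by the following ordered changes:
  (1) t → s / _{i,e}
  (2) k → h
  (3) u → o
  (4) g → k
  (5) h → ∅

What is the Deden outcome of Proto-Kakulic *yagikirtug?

Deden: *yagikirtug > yagihirtug > yagihirtog > yakihirtok > yakiirtok  (by unconditioned shift, vowel merger, unconditioned shift, h-loss)

yakiirtok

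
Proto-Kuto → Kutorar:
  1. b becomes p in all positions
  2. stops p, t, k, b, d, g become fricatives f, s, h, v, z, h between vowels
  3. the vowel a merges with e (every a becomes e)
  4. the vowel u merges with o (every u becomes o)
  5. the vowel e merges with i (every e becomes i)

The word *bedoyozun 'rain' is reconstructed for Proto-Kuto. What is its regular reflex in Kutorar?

Kutorar: *bedoyozun
  bedoyozun → pedoyozun   [unconditioned shift]
  pedoyozun → pezoyozun   [intervocalic lenition]
  pezoyozun (rule 3 does not apply)
  pezoyozun → pezoyozon   [vowel merger]
  pezoyozon → pizoyozon   [vowel merger]
  giving Kutorar pizoyozon.

pizoyozon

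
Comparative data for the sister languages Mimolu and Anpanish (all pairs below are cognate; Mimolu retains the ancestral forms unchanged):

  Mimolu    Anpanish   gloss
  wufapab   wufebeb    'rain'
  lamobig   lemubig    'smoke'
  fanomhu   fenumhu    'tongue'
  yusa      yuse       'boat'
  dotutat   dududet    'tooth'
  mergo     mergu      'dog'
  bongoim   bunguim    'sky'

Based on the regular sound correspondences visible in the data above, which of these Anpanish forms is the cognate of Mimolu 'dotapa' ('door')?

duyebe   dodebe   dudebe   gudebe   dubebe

dotutat ~ dududet — Mimolu o corresponds to Anpanish u after a consonant, before a consonant other than r, m, n, p, b, f, v.
dotutat ~ dududet — Mimolu t corresponds to Anpanish d between vowels (before a back vowel).
wufapab ~ wufebeb — Mimolu a corresponds to Anpanish e after a consonant, before a labial obstruent.
wufapab ~ wufebeb — Mimolu p corresponds to Anpanish b between vowels (before a back vowel).
yusa ~ yuse — Mimolu a corresponds to Anpanish e word-finally.
Applying these to Mimolu 'dotapa':
  dotapa → dutapa   (o→u after a consonant, before a consonant other than r, m, n, p, b, f, v)
  dutapa → dudapa   (t→d between vowels (before a back vowel))
  dudapa → dudepa   (a→e after a consonant, before a labial obstruent)
  dudepa → dudeba   (p→b between vowels (before a back vowel))
  dudeba → dudebe   (a→e word-finally)
So the Anpanish cognate is 'dudebe'.

dudebe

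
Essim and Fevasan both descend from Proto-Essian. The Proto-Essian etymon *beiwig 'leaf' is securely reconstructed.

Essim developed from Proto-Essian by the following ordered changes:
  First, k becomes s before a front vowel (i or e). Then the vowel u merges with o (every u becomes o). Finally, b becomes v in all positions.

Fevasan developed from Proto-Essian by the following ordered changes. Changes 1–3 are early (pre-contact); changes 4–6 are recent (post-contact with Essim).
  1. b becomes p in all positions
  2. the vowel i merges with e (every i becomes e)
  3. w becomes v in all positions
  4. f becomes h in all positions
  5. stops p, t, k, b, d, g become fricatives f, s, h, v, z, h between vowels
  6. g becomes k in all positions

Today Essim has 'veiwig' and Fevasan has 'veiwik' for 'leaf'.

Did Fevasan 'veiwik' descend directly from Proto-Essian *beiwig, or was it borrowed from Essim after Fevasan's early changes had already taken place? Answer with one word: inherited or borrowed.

If inherited, *beiwig would pass through all of Fevasan's changes:
Fevasan: *beiwig > peiwig > peeweg > peeveg > peevek  (by unconditioned shift, vowel merger, unconditioned shift, unconditioned shift)
If borrowed from Essim 'veiwig' after the early changes, it would undergo only the recent ones:
  rule 4 (unconditioned shift): no change (veiwig)
  rule 5 (intervocalic lenition): no change (veiwig)
  rule 6 (unconditioned shift): veiwig → veiwik
  ⇒ as a loan: veiwik
Fevasan 'veiwik' matches the loan outcome 'veiwik', not the inherited 'peevek' — it skipped the early Fevasan changes, so it was borrowed from Essim.

borrowed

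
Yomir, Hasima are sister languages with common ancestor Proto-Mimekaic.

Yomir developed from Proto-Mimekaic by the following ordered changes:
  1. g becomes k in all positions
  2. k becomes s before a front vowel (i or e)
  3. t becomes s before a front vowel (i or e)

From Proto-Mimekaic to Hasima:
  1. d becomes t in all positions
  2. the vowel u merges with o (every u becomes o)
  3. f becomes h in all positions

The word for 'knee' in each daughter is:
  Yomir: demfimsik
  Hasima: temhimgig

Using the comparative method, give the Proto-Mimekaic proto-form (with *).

*demfimgig

Position 9: Yomir has k, Hasima has g. Hasima preserves g here (none of its changes turn any other segment into g), so the proto-segment is *g.
Position 1: Yomir has d, Hasima has t. Yomir preserves d here (none of its changes turn any other segment into d), so the proto-segment is *d.
Verify the candidate proto-form against each daughter:
Yomir: start from *demfimgig.
  rule 1 (unconditioned shift): demfimgig → demfimkik
  rule 2 (palatalisation): demfimkik → demfimsik
  rule 3: no change — demfimsik
  ⇒ Yomir demfimsik
Hasima: *demfimgig
  demfimgig → temfimgig   [unconditioned shift]
  temfimgig (rule 2 does not apply)
  temfimgig → temhimgig   [unconditioned shift]
  giving Hasima temhimgig.
Only *demfimgig yields all of Yomir demfimsik, Hasima temhimgig.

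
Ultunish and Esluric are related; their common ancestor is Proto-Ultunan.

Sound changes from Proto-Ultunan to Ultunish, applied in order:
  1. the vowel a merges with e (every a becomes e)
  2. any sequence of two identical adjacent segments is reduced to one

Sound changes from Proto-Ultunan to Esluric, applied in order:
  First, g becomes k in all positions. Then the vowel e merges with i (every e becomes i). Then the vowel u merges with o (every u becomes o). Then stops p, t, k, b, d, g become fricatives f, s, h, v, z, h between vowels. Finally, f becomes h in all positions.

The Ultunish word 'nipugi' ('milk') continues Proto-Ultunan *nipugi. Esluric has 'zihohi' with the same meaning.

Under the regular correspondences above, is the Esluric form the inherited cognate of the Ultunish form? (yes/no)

no

Derive the expected Esluric reflex of *nipugi:
Esluric: *nipugi > nipuki > nipoki > nifohi > nihohi  (by unconditioned shift, vowel merger, intervocalic lenition, unconditioned shift)
The regular Esluric reflex would be 'nihohi', but the attested form is 'zihohi'. The correspondence is irregular, so they are not cognates (the Esluric form has a different source).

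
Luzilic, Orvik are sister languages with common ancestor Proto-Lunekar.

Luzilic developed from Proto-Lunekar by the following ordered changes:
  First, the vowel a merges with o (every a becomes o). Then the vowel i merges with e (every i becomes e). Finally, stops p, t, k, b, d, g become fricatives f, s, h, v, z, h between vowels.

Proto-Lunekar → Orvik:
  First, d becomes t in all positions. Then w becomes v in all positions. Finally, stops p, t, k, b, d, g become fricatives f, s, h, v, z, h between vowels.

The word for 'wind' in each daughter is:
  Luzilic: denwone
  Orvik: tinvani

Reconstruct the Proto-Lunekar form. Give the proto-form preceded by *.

*dinwani

Position 4: Luzilic has w, Orvik has v. Luzilic preserves w here (none of its changes turn any other segment into w), so the proto-segment is *w.
Position 5: Luzilic has o, Orvik has a. Orvik preserves a here (none of its changes turn any other segment into a), so the proto-segment is *a.
This points to *dinwani. Verify forward in each daughter:
Luzilic: start from *dinwani.
  rule 1 (vowel merger): dinwani → dinwoni
  rule 2 (vowel merger): dinwoni → denwone
  rule 3: no change — denwone
  ⇒ Luzilic denwone
Orvik: *dinwani > tinwani > tinvani  (by unconditioned shift, unconditioned shift)
No other proto-form is consistent with every reflex, so the reconstruction is *dinwani.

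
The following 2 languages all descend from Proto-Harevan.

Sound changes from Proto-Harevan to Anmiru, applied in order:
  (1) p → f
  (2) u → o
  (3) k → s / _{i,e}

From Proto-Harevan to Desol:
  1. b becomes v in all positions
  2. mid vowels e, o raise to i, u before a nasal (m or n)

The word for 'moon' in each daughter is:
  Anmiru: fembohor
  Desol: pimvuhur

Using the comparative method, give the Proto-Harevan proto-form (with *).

Position 7: Anmiru has o, Desol has u. Taking the neighbouring segments as reconstructed: Anmiru o could go back to *o or *u; Desol u can only go back to *u — the one source consistent with every daughter is *u.
Position 5: Anmiru has o, Desol has u. Taking the neighbouring segments as reconstructed: Anmiru o could go back to *o or *u; Desol u can only go back to *u — the one source consistent with every daughter is *u.
Position 1: Anmiru has f, Desol has p. Desol preserves p here (none of its changes turn any other segment into p), so the proto-segment is *p.
Verify the candidate proto-form against each daughter:
Anmiru: *pembuhur
  pembuhur → fembuhur   [unconditioned shift]
  fembuhur → fembohor   [vowel merger]
  fembohor (rule 3 does not apply)
  giving Anmiru fembohor.
Desol: *pembuhur > pemvuhur > pimvuhur  (by unconditioned shift, pre-nasal raising)
No other proto-form is consistent with every reflex, so the reconstruction is *pembuhur.

*pembuhur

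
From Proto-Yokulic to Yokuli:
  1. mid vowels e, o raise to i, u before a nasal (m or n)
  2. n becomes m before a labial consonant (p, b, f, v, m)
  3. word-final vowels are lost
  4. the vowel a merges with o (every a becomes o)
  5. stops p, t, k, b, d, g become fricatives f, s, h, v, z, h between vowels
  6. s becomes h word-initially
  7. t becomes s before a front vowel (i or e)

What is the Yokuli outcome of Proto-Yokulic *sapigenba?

Yokuli: start from *sapigenba.
  rule 1 (pre-nasal raising): sapigenba → sapiginba
  rule 2 (nasal place assimilation): sapiginba → sapigimba
  rule 3 (apocope): sapigimba → sapigimb
  rule 4 (vowel merger): sapigimb → sopigimb
  rule 5 (intervocalic lenition): sopigimb → sofihimb
  rule 6 (debuccalisation): sofihimb → hofihimb
  rule 7: no change — hofihimb
  ⇒ Yokuli hofihimb

hofihimb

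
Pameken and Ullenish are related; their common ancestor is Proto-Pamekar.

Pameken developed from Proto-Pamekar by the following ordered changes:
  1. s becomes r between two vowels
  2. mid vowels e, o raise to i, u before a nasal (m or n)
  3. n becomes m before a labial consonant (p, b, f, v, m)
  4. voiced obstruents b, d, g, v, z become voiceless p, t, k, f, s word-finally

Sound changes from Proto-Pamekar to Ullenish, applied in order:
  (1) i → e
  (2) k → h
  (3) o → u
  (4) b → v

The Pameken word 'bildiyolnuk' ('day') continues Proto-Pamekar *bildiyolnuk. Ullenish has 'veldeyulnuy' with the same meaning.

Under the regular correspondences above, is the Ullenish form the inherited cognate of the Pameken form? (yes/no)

no

Derive the expected Ullenish reflex of *bildiyolnuk:
Ullenish: *bildiyolnuk > beldeyolnuk > beldeyolnuh > beldeyulnuh > veldeyulnuh  (by vowel merger, unconditioned shift, vowel merger, unconditioned shift)
The regular Ullenish reflex would be 'veldeyulnuh', but the attested form is 'veldeyulnuy'. The correspondence is irregular, so they are not cognates (the Ullenish form has a different source).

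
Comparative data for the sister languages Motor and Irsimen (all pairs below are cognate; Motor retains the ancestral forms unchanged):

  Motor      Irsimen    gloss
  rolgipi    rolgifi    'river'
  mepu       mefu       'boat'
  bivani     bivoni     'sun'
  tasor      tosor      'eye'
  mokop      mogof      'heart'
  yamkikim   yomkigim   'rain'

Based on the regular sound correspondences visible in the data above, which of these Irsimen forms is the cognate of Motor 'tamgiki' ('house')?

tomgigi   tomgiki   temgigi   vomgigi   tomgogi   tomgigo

tomgigi

yamkikim ~ yomkigim — Motor a corresponds to Irsimen o after a consonant, before a nasal.
yamkikim ~ yomkigim — Motor k corresponds to Irsimen g between vowels (before a front vowel).
Applying these to Motor 'tamgiki':
  tamgiki → tomgiki   (a→o after a consonant, before a nasal)
  tomgiki → tomgigi   (k→g between vowels (before a front vowel))
So the Irsimen cognate is 'tomgigi'.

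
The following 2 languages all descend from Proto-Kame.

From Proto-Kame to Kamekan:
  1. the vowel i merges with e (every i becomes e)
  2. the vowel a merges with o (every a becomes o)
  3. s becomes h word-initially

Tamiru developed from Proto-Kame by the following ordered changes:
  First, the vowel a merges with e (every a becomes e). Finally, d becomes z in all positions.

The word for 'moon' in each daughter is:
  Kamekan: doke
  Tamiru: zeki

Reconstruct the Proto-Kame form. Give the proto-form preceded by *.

*daki

Position 1: Kamekan has d, Tamiru has z. Kamekan preserves d here (none of its changes turn any other segment into d), so the proto-segment is *d.
Position 4: Kamekan has e, Tamiru has i. Tamiru preserves i here (none of its changes turn any other segment into i), so the proto-segment is *i.
Position 2: Kamekan has o, Tamiru has e. Taking the neighbouring segments as reconstructed: Kamekan o could go back to *a or *o; Tamiru e could go back to *a or *e — the one source consistent with every daughter is *a.
This points to *daki. Verify forward in each daughter:
Kamekan: start from *daki.
  rule 1 (vowel merger): daki → dake
  rule 2 (vowel merger): dake → doke
  rule 3: no change — doke
  ⇒ Kamekan doke
Tamiru: *daki > deki > zeki  (by vowel merger, unconditioned shift)
Only *daki yields all of Kamekan doke, Tamiru zeki.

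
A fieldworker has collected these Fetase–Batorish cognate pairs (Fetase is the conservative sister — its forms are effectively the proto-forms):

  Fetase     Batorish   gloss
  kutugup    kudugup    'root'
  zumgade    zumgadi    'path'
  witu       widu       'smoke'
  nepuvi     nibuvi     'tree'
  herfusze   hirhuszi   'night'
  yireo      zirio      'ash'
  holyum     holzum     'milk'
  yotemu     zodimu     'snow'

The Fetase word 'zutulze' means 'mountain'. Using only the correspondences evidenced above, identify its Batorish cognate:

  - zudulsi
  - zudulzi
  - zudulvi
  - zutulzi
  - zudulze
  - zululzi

zudulzi

kutugup ~ kudugup, witu ~ widu — Fetase t corresponds to Batorish d between vowels (before a back vowel).
zumgade ~ zumgadi, herfusze ~ hirhuszi — Fetase e corresponds to Batorish i word-finally.
Applying these to Fetase 'zutulze':
  zutulze → zudulze   (t→d between vowels (before a back vowel))
  zudulze → zudulzi   (e→i word-finally)
So the Batorish cognate is 'zudulzi'.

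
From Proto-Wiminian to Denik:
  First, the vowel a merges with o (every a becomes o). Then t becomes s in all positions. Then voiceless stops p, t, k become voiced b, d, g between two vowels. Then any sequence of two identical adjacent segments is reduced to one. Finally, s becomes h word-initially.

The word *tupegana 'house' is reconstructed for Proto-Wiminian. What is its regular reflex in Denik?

Denik: start from *tupegana.
  rule 1 (vowel merger): tupegana → tupegono
  rule 2 (unconditioned shift): tupegono → supegono
  rule 3 (intervocalic voicing): supegono → subegono
  rule 4: no change — subegono
  rule 5 (debuccalisation): subegono → hubegono
  ⇒ Denik hubegono

hubegono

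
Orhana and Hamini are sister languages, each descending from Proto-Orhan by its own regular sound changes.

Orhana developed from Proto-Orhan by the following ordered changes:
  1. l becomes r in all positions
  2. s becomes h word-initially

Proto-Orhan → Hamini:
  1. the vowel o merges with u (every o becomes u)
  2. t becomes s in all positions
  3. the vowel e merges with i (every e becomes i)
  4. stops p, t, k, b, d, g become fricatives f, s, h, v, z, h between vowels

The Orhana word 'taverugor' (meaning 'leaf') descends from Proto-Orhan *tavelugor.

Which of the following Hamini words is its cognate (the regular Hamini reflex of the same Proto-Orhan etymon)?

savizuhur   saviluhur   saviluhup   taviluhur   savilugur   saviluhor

saviluhur

Hamini: *tavelugor > tavelugur > savelugur > savilugur > saviluhur  (by vowel merger, unconditioned shift, vowel merger, intervocalic lenition)
Among the options, 'saviluhur' alone shows every Hamini change applied in order.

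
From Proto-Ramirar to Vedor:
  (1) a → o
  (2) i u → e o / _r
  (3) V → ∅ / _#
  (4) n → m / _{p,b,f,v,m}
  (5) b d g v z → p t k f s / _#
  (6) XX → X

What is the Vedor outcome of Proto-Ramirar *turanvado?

toromvot

Vedor: *turanvado
  turanvado → turonvodo   [vowel merger]
  turonvodo → toronvodo   [pre-rhotic lowering]
  toronvodo → toronvod   [apocope]
  toronvod → toromvod   [nasal place assimilation]
  toromvod → toromvot   [final devoicing]
  toromvot (rule 6 does not apply)
  giving Vedor toromvot.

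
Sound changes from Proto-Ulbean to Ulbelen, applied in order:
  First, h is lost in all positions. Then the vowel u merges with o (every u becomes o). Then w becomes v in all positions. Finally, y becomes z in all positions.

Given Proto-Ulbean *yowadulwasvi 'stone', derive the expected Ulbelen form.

zovadolvasvi

Ulbelen: *yowadulwasvi
  yowadulwasvi (rule 1 does not apply)
  yowadulwasvi → yowadolwasvi   [vowel merger]
  yowadolwasvi → yovadolvasvi   [unconditioned shift]
  yovadolvasvi → zovadolvasvi   [unconditioned shift]
  giving Ulbelen zovadolvasvi.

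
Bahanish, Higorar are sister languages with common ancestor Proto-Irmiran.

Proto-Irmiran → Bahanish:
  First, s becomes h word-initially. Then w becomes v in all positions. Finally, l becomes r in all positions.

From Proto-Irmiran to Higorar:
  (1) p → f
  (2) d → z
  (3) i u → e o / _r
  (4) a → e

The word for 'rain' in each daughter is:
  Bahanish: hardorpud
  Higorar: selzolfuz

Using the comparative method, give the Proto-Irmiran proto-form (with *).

*saldolpud

Position 9: Bahanish has d, Higorar has z. Bahanish preserves d here (none of its changes turn any other segment into d), so the proto-segment is *d.
Position 2: Bahanish has a, Higorar has e. Bahanish preserves a here (none of its changes turn any other segment into a), so the proto-segment is *a.
Continuing position by position gives *saldolpud; check it forward:
Bahanish: *saldolpud
  saldolpud → haldolpud   [debuccalisation]
  haldolpud (rule 2 does not apply)
  haldolpud → hardorpud   [unconditioned shift]
  giving Bahanish hardorpud.
Higorar: start from *saldolpud.
  rule 1 (unconditioned shift): saldolpud → saldolfud
  rule 2 (unconditioned shift): saldolfud → salzolfuz
  rule 3: no change — salzolfuz
  rule 4 (vowel merger): salzolfuz → selzolfuz
  ⇒ Higorar selzolfuz
*saldolpud is the unique common source.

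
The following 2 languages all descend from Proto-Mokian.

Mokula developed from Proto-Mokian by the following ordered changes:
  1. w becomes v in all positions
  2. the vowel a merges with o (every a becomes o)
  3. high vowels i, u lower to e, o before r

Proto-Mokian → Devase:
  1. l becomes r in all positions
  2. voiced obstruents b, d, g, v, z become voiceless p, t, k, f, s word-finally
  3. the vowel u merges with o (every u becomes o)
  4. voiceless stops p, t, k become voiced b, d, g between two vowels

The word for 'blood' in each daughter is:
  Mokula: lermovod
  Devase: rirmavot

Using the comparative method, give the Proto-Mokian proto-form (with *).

*lirmavod

Position 5: Mokula has o, Devase has a. Devase preserves a here (none of its changes turn any other segment into a), so the proto-segment is *a.
Position 2: Mokula has e, Devase has i. Devase preserves i here (none of its changes turn any other segment into i), so the proto-segment is *i.
Verify the candidate proto-form against each daughter:
Mokula: *lirmavod
  lirmavod (rule 1 does not apply)
  lirmavod → lirmovod   [vowel merger]
  lirmovod → lermovod   [pre-rhotic lowering]
  giving Mokula lermovod.
Devase: *lirmavod
  lirmavod → rirmavod   [unconditioned shift]
  rirmavod → rirmavot   [final devoicing]
  rirmavot (rule 3 does not apply)
  rirmavot (rule 4 does not apply)
  giving Devase rirmavot.
*lirmavod is the unique common source.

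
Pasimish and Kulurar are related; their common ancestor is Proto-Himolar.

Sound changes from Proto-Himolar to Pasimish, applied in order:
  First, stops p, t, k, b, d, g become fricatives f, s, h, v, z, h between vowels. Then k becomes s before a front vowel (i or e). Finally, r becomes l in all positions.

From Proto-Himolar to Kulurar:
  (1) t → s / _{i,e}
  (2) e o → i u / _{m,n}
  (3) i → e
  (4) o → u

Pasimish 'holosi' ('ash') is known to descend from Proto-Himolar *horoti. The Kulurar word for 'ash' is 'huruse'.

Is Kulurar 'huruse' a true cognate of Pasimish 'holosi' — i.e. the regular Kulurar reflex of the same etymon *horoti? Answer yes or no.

yes

Derive the expected Kulurar reflex of *horoti:
Kulurar: *horoti
  horoti → horosi   [palatalisation]
  horosi (rule 2 does not apply)
  horosi → horose   [vowel merger]
  horose → huruse   [vowel merger]
  giving Kulurar huruse.
Kulurar 'huruse' matches the regular reflex exactly, so the pair is cognate.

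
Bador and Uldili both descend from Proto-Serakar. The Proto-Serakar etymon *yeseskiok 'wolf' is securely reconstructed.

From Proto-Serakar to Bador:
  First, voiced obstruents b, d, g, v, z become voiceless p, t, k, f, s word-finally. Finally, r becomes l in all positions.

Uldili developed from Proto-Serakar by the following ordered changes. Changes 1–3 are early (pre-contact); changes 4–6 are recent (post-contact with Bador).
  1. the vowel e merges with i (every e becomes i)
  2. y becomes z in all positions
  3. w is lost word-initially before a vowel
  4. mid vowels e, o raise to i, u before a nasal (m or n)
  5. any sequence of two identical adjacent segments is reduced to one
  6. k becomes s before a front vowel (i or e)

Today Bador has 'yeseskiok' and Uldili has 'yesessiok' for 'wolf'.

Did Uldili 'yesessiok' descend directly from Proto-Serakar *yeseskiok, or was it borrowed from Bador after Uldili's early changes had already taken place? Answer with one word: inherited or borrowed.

If inherited, *yeseskiok would pass through all of Uldili's changes:
Uldili: *yeseskiok > yisiskiok > zisiskiok > zisissiok  (by vowel merger, unconditioned shift, palatalisation)
If borrowed from Bador 'yeseskiok' after the early changes, it would undergo only the recent ones:
  rule 4 (pre-nasal raising): no change (yeseskiok)
  rule 5 (degemination): no change (yeseskiok)
  rule 6 (palatalisation): yeseskiok → yesessiok
  ⇒ as a loan: yesessiok
Uldili 'yesessiok' matches the loan outcome 'yesessiok', not the inherited 'zisissiok' — it skipped the early Uldili changes, so it was borrowed from Bador.

borrowed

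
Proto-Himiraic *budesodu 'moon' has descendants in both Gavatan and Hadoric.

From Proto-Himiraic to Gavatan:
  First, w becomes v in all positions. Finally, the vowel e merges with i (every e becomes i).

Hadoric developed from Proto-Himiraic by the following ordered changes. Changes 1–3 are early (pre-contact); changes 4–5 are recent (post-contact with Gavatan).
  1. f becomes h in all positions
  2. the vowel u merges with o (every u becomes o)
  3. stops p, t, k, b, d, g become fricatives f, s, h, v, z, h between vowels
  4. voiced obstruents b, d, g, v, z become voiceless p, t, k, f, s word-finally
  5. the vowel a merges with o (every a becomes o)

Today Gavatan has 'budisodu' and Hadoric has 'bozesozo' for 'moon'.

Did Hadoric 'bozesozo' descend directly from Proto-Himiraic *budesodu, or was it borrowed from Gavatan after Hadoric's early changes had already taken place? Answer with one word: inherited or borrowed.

inherited

If inherited, *budesodu would pass through all of Hadoric's changes:
Hadoric: start from *budesodu.
  rule 1: no change — budesodu
  rule 2 (vowel merger): budesodu → bodesodo
  rule 3 (intervocalic lenition): bodesodo → bozesozo
  rule 4: no change — bozesozo
  rule 5: no change — bozesozo
  ⇒ Hadoric bozesozo
If borrowed from Gavatan 'budisodu' after the early changes, it would undergo only the recent ones:
  rule 4 (final devoicing): no change (budisodu)
  rule 5 (vowel merger): no change (budisodu)
  ⇒ as a loan: budisodu
Hadoric 'bozesozo' matches the inherited outcome exactly, so it is an inherited cognate, not a loan.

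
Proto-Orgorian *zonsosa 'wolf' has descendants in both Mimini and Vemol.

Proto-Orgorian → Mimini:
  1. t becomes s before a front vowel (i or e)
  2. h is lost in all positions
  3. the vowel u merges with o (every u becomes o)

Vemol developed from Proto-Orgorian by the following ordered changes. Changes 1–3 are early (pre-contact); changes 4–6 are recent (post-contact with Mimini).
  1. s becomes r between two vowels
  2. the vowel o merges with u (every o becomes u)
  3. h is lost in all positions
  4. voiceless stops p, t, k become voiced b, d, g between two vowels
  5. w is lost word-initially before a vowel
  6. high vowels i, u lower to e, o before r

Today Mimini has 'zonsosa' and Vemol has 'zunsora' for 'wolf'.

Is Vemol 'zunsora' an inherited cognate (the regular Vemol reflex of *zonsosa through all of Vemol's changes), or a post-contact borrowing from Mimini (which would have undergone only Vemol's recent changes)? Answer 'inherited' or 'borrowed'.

If inherited, *zonsosa would pass through all of Vemol's changes:
Vemol: *zonsosa
  zonsosa → zonsora   [rhotacism]
  zonsora → zunsura   [vowel merger]
  zunsura (rule 3 does not apply)
  zunsura (rule 4 does not apply)
  zunsura (rule 5 does not apply)
  zunsura → zunsora   [pre-rhotic lowering]
  giving Vemol zunsora.
If borrowed from Mimini 'zonsosa' after the early changes, it would undergo only the recent ones:
  rule 4 (intervocalic voicing): no change (zonsosa)
  rule 5 (glide loss): no change (zonsosa)
  rule 6 (pre-rhotic lowering): no change (zonsosa)
  ⇒ as a loan: zonsosa
Vemol 'zunsora' matches the inherited outcome exactly, so it is an inherited cognate, not a loan.

inherited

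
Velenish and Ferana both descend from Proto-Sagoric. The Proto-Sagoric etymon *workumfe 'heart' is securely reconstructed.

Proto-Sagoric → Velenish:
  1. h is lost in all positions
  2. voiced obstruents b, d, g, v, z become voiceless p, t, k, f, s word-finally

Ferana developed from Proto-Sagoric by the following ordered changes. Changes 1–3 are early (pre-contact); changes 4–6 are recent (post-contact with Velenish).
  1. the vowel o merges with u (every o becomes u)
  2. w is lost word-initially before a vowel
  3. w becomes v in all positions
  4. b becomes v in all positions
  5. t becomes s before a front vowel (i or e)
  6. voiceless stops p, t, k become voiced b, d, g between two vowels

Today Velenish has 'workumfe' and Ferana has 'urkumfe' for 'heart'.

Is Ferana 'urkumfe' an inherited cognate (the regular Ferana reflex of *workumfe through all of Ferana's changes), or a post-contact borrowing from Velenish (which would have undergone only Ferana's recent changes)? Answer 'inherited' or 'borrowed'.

If inherited, *workumfe would pass through all of Ferana's changes:
Ferana: *workumfe > wurkumfe > urkumfe  (by vowel merger, glide loss)
If borrowed from Velenish 'workumfe' after the early changes, it would undergo only the recent ones:
  rule 4 (unconditioned shift): no change (workumfe)
  rule 5 (palatalisation): no change (workumfe)
  rule 6 (intervocalic voicing): no change (workumfe)
  ⇒ as a loan: workumfe
Ferana 'urkumfe' matches the inherited outcome exactly, so it is an inherited cognate, not a loan.

inherited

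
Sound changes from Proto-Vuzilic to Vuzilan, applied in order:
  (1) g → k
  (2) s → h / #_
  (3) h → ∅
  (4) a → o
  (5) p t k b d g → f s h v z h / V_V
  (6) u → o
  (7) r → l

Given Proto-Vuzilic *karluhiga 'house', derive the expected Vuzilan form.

kolloiho

Vuzilan: start from *karluhiga.
  rule 1 (unconditioned shift): karluhiga → karluhika
  rule 2: no change — karluhika
  rule 3 (h-loss): karluhika → karluika
  rule 4 (vowel merger): karluika → korluiko
  rule 5 (intervocalic lenition): korluiko → korluiho
  rule 6 (vowel merger): korluiho → korloiho
  rule 7 (unconditioned shift): korloiho → kolloiho
  ⇒ Vuzilan kolloiho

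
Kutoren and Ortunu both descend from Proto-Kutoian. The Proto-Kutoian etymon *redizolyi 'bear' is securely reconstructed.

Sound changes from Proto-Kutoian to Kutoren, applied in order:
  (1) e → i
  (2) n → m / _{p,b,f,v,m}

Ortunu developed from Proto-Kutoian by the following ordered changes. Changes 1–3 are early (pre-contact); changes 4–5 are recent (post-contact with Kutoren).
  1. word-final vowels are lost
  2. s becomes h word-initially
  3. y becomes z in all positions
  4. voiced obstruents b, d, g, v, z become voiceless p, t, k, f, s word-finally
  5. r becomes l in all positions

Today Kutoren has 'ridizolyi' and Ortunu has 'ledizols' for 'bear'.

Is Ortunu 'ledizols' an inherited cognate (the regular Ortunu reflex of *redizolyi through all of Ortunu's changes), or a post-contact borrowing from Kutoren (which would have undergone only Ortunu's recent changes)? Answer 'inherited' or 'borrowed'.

inherited

If inherited, *redizolyi would pass through all of Ortunu's changes:
Ortunu: *redizolyi
  redizolyi → redizoly   [apocope]
  redizoly (rule 2 does not apply)
  redizoly → redizolz   [unconditioned shift]
  redizolz → redizols   [final devoicing]
  redizols → ledizols   [unconditioned shift]
  giving Ortunu ledizols.
If borrowed from Kutoren 'ridizolyi' after the early changes, it would undergo only the recent ones:
  rule 4 (final devoicing): no change (ridizolyi)
  rule 5 (unconditioned shift): ridizolyi → lidizolyi
  ⇒ as a loan: lidizolyi
Ortunu 'ledizols' matches the inherited outcome exactly, so it is an inherited cognate, not a loan.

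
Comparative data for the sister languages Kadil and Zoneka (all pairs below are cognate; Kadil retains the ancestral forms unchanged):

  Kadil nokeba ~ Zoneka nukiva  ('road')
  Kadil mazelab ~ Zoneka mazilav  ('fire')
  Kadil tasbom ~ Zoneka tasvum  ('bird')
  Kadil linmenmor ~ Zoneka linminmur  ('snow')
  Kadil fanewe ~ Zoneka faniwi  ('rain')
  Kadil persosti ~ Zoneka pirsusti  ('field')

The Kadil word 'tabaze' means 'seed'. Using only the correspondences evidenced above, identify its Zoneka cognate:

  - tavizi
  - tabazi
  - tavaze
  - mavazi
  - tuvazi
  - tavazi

tavazi

nokeba ~ nukiva — Kadil b corresponds to Zoneka v between vowels (before a back vowel).
fanewe ~ faniwi — Kadil e corresponds to Zoneka i word-finally.
Applying these to Kadil 'tabaze':
  tabaze → tavaze   (b→v between vowels (before a back vowel))
  tavaze → tavazi   (e→i word-finally)
So the Zoneka cognate is 'tavazi'.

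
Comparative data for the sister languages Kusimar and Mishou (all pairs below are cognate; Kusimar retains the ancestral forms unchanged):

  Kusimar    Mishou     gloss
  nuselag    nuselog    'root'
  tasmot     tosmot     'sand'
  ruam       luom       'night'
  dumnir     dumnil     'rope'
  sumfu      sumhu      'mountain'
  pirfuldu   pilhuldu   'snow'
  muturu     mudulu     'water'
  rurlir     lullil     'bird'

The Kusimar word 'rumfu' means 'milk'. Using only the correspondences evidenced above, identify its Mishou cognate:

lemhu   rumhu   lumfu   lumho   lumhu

ruam ~ luom, rurlir ~ lullil — Kusimar r corresponds to Mishou l word-initially before a back vowel.
sumfu ~ sumhu, pirfuldu ~ pilhuldu — Kusimar f corresponds to Mishou h after a consonant, before a back vowel.
Applying these to Kusimar 'rumfu':
  rumfu → lumfu   (r→l word-initially before a back vowel)
  lumfu → lumhu   (f→h after a consonant, before a back vowel)
So the Mishou cognate is 'lumhu'.

lumhu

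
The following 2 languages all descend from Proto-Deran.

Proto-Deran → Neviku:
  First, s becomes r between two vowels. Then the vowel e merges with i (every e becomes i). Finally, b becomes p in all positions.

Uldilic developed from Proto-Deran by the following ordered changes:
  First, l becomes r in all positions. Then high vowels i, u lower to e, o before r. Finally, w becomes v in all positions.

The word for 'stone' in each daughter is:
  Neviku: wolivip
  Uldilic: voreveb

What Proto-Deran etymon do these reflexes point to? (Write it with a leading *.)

Position 1: Neviku has w, Uldilic has v. Neviku preserves w here (none of its changes turn any other segment into w), so the proto-segment is *w.
Position 4: Neviku has i, Uldilic has e. Taking the neighbouring segments as reconstructed: Neviku i could go back to *e or *i; Uldilic e can only go back to *e — the one source consistent with every daughter is *e.
This points to *woleveb. Verify forward in each daughter:
Neviku: start from *woleveb.
  rule 1: no change — woleveb
  rule 2 (vowel merger): woleveb → wolivib
  rule 3 (unconditioned shift): wolivib → wolivip
  ⇒ Neviku wolivip
Uldilic: *woleveb
  woleveb → woreveb   [unconditioned shift]
  woreveb (rule 2 does not apply)
  woreveb → voreveb   [unconditioned shift]
  giving Uldilic voreveb.
*woleveb is the unique common source.

*woleveb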